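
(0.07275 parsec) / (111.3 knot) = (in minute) 6.534e+11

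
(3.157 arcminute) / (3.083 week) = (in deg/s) 2.822e-08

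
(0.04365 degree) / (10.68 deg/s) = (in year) 1.296e-10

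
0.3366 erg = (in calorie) 8.045e-09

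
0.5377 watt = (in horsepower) 0.0007211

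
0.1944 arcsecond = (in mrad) 0.0009425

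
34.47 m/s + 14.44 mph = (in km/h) 147.3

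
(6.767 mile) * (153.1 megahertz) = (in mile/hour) 3.73e+12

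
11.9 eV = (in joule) 1.907e-18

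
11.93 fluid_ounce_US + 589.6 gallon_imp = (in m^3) 2.681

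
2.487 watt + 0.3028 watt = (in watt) 2.79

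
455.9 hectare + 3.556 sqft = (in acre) 1127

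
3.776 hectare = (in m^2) 3.776e+04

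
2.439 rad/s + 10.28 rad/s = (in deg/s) 728.7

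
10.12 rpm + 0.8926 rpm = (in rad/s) 1.153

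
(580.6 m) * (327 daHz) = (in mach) 5576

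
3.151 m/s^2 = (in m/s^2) 3.151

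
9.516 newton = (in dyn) 9.516e+05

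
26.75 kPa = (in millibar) 267.5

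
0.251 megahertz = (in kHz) 251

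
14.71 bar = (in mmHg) 1.103e+04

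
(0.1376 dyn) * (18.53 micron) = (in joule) 2.55e-11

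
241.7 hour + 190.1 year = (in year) 190.1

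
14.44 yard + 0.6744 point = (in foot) 43.32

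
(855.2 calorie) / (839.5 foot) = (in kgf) 1.426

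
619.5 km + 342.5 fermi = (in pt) 1.756e+09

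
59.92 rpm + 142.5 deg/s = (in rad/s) 8.762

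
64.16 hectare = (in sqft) 6.906e+06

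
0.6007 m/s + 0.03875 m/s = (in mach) 0.001878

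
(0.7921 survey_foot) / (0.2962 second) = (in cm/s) 81.51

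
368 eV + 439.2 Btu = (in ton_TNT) 0.0001108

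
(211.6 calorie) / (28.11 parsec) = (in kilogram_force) 1.041e-16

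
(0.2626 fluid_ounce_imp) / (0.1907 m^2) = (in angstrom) 3.913e+05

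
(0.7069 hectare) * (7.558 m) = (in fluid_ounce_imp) 1.88e+09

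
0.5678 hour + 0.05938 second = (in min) 34.07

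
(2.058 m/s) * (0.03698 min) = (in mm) 4566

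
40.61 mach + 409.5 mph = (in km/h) 5.044e+04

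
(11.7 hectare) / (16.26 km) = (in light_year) 7.606e-16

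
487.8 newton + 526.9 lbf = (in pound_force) 636.6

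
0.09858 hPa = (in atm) 9.729e-05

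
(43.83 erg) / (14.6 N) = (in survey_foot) 9.849e-07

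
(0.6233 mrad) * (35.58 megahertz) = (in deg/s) 1.271e+06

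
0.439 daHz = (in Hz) 4.39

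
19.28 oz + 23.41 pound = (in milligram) 1.117e+07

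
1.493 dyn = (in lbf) 3.356e-06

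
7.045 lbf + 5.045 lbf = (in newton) 53.78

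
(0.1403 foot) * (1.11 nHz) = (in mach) 1.394e-13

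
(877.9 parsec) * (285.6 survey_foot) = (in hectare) 2.358e+17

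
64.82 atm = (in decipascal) 6.568e+07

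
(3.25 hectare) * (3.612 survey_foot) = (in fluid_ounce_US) 1.21e+09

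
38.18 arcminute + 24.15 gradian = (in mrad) 390.5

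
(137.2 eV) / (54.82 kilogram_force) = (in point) 1.159e-16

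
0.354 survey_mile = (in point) 1.615e+06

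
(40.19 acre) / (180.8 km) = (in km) 0.0008996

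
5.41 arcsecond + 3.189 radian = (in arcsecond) 6.578e+05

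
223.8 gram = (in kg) 0.2238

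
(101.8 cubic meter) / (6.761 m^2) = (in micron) 1.506e+07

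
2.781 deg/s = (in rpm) 0.4635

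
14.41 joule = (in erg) 1.441e+08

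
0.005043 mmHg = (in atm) 6.636e-06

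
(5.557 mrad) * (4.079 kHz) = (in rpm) 216.5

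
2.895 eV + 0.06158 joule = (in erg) 6.158e+05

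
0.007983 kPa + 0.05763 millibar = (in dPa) 137.5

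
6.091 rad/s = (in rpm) 58.16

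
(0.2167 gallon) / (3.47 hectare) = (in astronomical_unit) 1.58e-19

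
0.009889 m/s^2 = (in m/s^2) 0.009889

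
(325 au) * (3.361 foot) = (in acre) 1.231e+10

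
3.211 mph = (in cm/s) 143.5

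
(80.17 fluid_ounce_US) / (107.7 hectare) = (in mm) 2.201e-06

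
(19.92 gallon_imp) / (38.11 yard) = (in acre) 6.421e-07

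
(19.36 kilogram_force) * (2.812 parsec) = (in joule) 1.647e+19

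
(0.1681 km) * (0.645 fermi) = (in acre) 2.679e-17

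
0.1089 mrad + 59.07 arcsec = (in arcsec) 81.53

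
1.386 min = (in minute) 1.386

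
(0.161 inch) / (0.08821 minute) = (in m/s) 0.0007727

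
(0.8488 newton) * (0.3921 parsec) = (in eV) 6.41e+34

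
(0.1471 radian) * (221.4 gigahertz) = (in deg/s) 1.866e+12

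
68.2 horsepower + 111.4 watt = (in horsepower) 68.35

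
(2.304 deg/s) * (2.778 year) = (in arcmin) 1.211e+10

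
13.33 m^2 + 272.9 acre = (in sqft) 1.189e+07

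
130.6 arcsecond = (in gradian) 0.04031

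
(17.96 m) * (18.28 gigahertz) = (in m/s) 3.283e+11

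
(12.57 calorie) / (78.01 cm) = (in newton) 67.42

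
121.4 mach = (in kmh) 1.488e+05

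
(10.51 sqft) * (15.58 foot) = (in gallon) 1225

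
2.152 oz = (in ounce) 2.152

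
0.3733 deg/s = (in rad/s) 0.006515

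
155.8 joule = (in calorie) 37.24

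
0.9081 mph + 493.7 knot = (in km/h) 915.8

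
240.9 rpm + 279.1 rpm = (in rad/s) 54.45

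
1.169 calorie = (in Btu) 0.004636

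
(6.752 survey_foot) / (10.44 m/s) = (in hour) 5.476e-05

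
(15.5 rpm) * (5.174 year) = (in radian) 2.648e+08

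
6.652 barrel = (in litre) 1058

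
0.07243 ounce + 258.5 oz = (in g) 7330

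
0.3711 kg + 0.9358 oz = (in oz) 14.03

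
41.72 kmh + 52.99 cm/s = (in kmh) 43.63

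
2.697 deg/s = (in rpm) 0.4495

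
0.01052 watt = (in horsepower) 1.411e-05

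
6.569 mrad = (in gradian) 0.4182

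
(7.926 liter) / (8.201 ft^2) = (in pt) 29.49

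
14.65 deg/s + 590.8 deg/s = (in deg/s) 605.4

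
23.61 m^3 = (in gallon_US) 6237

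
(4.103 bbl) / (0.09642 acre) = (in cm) 0.1672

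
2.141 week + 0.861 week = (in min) 3.026e+04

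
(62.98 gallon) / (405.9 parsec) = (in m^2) 1.903e-20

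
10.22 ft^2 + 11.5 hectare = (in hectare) 11.5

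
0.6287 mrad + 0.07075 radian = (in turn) 0.01136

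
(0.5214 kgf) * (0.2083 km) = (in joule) 1065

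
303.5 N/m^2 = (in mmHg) 2.276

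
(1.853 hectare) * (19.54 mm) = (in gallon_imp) 7.965e+04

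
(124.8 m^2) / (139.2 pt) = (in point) 7.204e+06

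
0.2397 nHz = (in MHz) 2.397e-16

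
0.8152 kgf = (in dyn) 7.994e+05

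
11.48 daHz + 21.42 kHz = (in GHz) 2.153e-05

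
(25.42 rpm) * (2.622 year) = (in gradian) 1.401e+10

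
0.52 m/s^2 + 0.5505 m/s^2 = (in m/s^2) 1.071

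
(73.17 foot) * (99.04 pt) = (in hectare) 7.792e-05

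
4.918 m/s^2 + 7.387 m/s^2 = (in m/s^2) 12.3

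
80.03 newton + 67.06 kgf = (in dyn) 7.377e+07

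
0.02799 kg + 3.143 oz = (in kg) 0.1171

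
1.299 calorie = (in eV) 3.392e+19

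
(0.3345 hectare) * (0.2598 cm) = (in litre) 8690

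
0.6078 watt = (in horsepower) 0.0008151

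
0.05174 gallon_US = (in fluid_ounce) 6.623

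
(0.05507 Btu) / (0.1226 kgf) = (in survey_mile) 0.03003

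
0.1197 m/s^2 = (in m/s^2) 0.1197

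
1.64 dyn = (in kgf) 1.672e-06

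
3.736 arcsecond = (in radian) 1.811e-05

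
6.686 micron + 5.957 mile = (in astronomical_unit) 6.408e-08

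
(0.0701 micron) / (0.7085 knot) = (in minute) 3.205e-09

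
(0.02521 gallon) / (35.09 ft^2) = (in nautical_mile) 1.581e-08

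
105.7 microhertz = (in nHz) 1.057e+05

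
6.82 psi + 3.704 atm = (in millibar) 4223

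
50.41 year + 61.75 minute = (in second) 1.59e+09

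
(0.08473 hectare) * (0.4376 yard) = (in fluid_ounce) 1.146e+07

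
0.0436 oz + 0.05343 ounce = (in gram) 2.751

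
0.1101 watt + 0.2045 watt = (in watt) 0.3146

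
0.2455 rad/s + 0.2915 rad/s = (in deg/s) 30.77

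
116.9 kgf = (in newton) 1146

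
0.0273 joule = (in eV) 1.704e+17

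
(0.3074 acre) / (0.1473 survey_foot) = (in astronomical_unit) 1.852e-07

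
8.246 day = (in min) 1.187e+04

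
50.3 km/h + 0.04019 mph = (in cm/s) 1399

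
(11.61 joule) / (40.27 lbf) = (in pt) 183.7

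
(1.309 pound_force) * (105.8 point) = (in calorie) 0.05194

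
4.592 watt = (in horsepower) 0.006158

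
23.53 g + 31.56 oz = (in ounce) 32.39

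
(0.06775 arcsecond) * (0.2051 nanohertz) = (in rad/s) 6.737e-17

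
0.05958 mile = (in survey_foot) 314.6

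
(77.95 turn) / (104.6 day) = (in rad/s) 5.419e-05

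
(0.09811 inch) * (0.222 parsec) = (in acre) 4.218e+09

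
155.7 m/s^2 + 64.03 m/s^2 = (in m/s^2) 219.7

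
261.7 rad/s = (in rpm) 2499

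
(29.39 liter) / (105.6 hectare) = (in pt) 7.889e-05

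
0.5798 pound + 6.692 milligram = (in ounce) 9.277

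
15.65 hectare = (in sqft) 1.685e+06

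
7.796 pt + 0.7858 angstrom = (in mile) 1.709e-06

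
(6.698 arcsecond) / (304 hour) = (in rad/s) 2.967e-11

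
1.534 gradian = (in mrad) 24.1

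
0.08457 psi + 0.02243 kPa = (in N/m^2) 605.5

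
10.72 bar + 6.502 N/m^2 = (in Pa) 1.072e+06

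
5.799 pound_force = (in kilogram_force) 2.63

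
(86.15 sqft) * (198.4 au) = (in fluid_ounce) 8.032e+18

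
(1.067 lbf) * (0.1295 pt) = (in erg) 2168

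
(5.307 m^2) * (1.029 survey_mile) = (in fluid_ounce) 2.972e+08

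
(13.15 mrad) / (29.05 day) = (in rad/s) 5.239e-09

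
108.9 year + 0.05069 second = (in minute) 5.724e+07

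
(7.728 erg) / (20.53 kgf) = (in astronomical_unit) 2.566e-20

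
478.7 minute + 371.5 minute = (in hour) 14.17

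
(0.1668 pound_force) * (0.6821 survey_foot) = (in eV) 9.628e+17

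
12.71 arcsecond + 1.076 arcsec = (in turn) 1.064e-05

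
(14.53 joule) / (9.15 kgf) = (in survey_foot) 0.5313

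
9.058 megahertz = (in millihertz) 9.058e+09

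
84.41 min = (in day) 0.05862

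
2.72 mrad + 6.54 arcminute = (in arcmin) 15.89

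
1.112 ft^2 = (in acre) 2.553e-05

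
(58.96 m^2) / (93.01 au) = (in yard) 4.634e-12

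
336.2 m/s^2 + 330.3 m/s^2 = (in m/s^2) 666.5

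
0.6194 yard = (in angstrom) 5.664e+09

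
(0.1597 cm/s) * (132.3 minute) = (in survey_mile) 0.007877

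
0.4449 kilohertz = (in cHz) 4.449e+04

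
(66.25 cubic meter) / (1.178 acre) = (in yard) 0.0152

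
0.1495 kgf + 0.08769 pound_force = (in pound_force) 0.4173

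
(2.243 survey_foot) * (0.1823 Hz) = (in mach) 0.000366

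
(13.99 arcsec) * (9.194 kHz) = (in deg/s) 35.73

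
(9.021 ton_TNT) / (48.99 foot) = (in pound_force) 5.682e+08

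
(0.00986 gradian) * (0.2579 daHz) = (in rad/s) 0.0003994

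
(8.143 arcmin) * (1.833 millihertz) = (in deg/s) 0.0002488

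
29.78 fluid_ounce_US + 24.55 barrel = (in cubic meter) 3.904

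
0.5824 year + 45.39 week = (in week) 75.76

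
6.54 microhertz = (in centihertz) 0.000654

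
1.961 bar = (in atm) 1.935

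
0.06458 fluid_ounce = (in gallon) 0.0005045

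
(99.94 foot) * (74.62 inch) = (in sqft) 621.5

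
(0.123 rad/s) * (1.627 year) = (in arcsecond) 1.302e+12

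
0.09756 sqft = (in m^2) 0.009064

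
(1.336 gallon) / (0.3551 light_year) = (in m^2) 1.505e-18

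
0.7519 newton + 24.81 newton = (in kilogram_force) 2.607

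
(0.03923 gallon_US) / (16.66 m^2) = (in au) 5.958e-17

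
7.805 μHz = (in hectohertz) 7.805e-08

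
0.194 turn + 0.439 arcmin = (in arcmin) 4191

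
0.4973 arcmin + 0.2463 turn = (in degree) 88.68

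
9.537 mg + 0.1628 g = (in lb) 0.0003799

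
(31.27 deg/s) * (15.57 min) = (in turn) 81.15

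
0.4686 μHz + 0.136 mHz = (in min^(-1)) 0.008188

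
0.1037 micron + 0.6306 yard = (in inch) 22.7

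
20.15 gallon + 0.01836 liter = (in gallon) 20.15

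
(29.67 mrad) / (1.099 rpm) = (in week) 4.263e-07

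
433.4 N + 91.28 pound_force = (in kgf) 85.6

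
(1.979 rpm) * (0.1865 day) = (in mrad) 3.339e+06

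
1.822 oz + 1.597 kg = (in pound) 3.635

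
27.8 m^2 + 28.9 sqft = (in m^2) 30.48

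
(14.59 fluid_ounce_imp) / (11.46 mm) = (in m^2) 0.03617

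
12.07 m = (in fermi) 1.207e+16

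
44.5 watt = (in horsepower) 0.05968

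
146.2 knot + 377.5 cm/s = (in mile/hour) 176.7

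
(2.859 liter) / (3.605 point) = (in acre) 0.0005555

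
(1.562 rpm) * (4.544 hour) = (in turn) 425.9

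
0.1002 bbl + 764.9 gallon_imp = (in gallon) 922.8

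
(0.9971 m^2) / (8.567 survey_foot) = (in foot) 1.253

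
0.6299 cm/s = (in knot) 0.01224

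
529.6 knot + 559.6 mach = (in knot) 3.709e+05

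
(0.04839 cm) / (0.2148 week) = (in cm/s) 3.725e-07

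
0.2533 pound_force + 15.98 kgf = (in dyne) 1.578e+07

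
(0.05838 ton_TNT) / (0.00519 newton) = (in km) 4.706e+07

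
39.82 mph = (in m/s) 17.8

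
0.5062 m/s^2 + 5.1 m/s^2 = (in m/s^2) 5.606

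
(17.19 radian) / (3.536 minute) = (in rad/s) 0.08102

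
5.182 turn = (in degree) 1866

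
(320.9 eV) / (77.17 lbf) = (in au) 1.001e-30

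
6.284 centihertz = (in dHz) 0.6284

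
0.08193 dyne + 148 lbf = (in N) 658.3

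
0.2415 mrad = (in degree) 0.01384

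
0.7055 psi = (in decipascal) 4.864e+04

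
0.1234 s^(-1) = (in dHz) 1.234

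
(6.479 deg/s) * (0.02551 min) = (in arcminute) 595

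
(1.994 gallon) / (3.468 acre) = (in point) 0.001525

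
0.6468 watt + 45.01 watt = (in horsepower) 0.06123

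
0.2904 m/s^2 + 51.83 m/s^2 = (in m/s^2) 52.12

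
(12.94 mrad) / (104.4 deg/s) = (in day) 8.219e-08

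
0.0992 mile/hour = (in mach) 0.0001302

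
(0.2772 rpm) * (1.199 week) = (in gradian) 1.34e+06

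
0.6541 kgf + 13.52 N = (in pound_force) 4.481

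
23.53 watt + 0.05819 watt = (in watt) 23.59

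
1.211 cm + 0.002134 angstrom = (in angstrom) 1.211e+08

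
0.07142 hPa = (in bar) 7.142e-05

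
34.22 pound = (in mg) 1.552e+07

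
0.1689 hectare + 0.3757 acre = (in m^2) 3209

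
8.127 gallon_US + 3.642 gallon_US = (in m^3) 0.04455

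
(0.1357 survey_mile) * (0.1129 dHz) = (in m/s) 2.466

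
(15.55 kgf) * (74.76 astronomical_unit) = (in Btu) 1.616e+12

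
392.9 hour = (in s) 1.414e+06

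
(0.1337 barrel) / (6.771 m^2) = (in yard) 0.003433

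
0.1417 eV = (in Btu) 2.152e-23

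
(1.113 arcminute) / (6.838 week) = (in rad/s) 7.829e-11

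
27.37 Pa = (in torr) 0.2053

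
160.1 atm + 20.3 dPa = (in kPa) 1.622e+04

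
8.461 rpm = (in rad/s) 0.886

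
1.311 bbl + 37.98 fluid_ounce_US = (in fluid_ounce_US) 7086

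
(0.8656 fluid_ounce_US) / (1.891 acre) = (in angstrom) 33.45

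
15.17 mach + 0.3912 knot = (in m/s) 5166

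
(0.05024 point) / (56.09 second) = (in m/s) 3.16e-07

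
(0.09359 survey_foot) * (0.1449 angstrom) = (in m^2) 4.133e-13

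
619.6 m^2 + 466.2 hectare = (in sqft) 5.019e+07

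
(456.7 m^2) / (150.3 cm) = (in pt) 8.613e+05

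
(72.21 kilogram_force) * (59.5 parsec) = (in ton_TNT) 3.107e+11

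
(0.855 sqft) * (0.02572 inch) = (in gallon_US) 0.01371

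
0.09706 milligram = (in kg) 9.706e-08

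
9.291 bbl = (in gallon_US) 390.2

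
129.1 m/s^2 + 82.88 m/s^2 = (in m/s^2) 212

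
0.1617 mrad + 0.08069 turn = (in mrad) 507.2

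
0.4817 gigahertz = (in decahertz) 4.817e+07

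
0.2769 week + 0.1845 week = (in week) 0.4614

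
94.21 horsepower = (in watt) 7.025e+04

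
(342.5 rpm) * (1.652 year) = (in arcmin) 6.424e+12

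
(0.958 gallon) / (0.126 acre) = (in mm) 0.007112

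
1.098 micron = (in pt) 0.003112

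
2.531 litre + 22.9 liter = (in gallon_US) 6.718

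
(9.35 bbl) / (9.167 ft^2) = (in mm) 1745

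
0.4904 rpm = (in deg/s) 2.942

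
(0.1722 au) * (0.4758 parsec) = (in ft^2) 4.071e+27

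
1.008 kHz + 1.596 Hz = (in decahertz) 101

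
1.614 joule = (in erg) 1.614e+07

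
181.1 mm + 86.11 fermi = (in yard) 0.1981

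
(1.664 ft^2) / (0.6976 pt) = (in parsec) 2.036e-14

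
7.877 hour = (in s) 2.836e+04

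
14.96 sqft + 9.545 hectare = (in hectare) 9.545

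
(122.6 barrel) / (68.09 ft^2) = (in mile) 0.001915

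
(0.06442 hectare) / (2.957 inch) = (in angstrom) 8.577e+13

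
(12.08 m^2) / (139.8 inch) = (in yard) 3.72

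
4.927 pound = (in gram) 2235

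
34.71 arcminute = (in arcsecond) 2083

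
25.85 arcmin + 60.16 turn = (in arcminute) 1.299e+06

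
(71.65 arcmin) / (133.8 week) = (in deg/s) 1.476e-08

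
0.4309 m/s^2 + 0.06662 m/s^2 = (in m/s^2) 0.4975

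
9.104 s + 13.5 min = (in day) 0.00948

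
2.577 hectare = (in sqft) 2.774e+05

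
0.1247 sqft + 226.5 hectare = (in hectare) 226.5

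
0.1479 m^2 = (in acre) 3.655e-05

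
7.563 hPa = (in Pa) 756.3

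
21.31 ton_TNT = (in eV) 5.565e+29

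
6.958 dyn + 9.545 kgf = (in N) 93.6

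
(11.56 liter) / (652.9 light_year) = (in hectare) 1.871e-25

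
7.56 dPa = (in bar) 7.56e-06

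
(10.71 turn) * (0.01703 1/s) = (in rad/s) 1.146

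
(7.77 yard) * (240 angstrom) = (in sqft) 1.835e-06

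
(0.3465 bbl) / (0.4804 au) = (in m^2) 7.665e-13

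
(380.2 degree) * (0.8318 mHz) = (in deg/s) 0.3163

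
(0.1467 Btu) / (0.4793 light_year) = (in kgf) 3.481e-15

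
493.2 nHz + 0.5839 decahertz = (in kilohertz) 0.005839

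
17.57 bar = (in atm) 17.34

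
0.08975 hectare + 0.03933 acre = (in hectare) 0.1057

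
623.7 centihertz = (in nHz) 6.237e+09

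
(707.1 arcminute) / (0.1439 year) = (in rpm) 4.328e-07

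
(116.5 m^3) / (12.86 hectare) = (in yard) 0.0009907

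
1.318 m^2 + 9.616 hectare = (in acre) 23.76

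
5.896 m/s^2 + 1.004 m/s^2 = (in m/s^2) 6.9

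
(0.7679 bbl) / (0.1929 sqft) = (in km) 0.006812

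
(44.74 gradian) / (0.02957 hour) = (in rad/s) 0.006602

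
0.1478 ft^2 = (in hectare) 1.373e-06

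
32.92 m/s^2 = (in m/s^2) 32.92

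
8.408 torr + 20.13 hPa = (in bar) 0.03134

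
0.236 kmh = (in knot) 0.1274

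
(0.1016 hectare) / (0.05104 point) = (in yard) 6.171e+07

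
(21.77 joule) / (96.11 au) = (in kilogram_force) 1.544e-13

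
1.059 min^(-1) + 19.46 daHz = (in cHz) 1.946e+04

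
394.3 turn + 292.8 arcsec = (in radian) 2477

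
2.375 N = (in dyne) 2.375e+05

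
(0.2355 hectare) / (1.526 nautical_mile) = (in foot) 2.734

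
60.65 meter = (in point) 1.719e+05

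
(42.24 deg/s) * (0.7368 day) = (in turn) 7469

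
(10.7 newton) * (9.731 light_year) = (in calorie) 2.354e+17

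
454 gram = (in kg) 0.454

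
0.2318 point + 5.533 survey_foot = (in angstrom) 1.687e+10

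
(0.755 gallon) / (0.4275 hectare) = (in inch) 2.632e-05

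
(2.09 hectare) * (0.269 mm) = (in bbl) 35.36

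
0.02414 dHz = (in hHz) 2.414e-05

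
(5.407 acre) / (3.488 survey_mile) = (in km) 0.003898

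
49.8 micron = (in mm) 0.0498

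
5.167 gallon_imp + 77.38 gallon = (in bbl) 1.99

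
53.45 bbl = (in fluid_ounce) 2.873e+05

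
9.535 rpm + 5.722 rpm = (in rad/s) 1.598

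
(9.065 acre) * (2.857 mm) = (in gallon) 2.769e+04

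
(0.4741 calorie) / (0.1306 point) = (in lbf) 9679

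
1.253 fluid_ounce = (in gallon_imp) 0.008151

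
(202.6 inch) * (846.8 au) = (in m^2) 6.519e+14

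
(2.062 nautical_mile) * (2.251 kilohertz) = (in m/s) 8.596e+06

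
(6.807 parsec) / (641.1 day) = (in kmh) 1.365e+10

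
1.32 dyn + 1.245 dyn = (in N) 2.565e-05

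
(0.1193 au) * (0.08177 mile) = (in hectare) 2.349e+08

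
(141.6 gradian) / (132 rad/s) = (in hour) 4.681e-06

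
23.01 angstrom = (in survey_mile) 1.43e-12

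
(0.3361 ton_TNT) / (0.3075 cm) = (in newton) 4.573e+11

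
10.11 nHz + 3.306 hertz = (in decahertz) 0.3306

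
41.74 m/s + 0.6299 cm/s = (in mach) 0.1226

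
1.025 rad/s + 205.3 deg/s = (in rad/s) 4.608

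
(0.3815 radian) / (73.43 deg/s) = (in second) 0.2977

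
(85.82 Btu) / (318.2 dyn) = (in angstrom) 2.846e+17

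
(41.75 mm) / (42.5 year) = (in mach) 9.148e-14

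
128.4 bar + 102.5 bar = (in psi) 3349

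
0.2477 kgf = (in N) 2.429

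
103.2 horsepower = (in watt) 7.696e+04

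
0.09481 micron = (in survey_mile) 5.891e-11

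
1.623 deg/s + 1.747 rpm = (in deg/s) 12.1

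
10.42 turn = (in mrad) 6.547e+04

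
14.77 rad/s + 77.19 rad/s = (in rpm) 878.2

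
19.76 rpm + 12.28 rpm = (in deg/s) 192.2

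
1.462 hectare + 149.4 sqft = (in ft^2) 1.575e+05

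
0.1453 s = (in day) 1.682e-06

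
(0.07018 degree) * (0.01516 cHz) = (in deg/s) 1.064e-05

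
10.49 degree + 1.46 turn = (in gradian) 595.7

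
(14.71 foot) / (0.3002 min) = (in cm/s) 24.89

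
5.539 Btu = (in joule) 5844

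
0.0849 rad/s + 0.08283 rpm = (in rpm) 0.8936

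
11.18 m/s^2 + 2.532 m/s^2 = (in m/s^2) 13.71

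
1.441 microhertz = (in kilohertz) 1.441e-09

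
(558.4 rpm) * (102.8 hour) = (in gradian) 1.378e+09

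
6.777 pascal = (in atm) 6.688e-05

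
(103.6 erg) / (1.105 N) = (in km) 9.376e-09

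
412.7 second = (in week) 0.0006824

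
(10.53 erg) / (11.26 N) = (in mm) 9.352e-05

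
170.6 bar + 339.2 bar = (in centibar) 5.098e+04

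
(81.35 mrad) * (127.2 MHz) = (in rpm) 9.881e+07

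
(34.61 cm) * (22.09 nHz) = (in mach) 2.245e-11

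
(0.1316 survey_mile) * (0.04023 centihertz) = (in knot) 0.1656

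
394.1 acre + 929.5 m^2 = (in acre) 394.3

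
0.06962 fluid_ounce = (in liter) 0.002059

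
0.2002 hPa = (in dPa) 200.2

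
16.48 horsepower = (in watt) 1.229e+04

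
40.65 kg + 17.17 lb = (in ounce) 1709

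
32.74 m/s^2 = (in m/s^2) 32.74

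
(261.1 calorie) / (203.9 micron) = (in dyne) 5.358e+11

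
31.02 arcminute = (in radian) 0.009023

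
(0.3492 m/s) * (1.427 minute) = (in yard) 32.7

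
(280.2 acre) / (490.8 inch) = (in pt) 2.578e+08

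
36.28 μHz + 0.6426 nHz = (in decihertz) 0.0003628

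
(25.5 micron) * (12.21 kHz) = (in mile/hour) 0.6965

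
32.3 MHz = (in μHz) 3.23e+13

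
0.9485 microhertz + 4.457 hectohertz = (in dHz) 4457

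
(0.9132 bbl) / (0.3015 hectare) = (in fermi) 4.815e+10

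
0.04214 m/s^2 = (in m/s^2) 0.04214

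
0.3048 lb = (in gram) 138.3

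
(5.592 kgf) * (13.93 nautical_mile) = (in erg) 1.415e+13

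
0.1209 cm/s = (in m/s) 0.001209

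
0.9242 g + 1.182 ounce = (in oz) 1.215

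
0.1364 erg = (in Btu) 1.293e-11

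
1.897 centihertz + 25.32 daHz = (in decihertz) 2532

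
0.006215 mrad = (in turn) 9.891e-07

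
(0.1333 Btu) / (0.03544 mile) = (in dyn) 2.466e+05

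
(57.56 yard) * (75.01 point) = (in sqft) 14.99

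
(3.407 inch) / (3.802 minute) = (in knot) 0.0007374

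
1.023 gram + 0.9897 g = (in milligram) 2013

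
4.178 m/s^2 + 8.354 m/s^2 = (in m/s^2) 12.53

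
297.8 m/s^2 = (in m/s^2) 297.8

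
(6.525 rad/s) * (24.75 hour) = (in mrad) 5.814e+08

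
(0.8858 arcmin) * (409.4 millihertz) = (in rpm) 0.001007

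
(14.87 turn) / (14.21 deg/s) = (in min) 6.279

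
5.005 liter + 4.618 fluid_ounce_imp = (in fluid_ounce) 173.7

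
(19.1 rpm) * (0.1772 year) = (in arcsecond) 2.305e+12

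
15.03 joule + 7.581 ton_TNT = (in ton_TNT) 7.581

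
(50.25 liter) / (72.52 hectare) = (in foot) 2.273e-07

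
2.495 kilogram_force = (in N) 24.47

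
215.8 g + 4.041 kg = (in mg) 4.257e+06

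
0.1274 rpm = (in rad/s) 0.01334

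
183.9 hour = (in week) 1.095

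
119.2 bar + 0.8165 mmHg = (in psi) 1729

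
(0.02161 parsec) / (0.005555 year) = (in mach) 1.118e+07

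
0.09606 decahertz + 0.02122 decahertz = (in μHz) 1.173e+06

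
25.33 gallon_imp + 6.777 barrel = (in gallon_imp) 262.3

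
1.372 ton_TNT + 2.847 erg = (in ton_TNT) 1.372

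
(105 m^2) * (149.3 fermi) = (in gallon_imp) 3.448e-09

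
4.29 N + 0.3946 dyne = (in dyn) 4.29e+05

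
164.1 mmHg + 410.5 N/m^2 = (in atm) 0.22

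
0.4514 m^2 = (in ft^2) 4.859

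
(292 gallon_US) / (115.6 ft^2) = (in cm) 10.29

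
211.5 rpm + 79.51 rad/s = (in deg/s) 5825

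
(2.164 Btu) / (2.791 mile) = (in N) 0.5083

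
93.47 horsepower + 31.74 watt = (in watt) 6.973e+04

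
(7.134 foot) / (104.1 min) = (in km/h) 0.001253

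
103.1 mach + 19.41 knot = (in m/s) 3.512e+04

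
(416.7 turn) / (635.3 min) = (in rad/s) 0.06869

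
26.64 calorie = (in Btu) 0.1056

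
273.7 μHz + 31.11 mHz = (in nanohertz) 3.138e+07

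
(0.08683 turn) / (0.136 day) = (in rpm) 0.0004434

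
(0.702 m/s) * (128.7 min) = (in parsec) 1.757e-13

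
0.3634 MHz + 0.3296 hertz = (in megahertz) 0.3634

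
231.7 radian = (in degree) 1.328e+04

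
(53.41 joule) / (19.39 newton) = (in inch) 108.4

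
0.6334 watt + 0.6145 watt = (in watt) 1.248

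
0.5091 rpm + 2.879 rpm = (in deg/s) 20.33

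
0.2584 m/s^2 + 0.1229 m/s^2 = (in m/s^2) 0.3813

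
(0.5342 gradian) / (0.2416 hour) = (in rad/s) 9.648e-06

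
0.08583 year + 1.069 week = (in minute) 5.589e+04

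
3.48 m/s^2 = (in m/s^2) 3.48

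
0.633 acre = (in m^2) 2562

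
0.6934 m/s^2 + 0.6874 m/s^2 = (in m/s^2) 1.381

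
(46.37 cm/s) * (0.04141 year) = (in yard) 6.622e+05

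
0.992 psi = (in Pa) 6840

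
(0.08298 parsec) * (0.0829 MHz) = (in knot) 4.126e+20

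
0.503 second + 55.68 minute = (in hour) 0.9281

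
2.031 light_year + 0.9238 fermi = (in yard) 2.101e+16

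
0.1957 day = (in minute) 281.8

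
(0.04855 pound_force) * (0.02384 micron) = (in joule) 5.149e-09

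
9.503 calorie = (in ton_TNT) 9.503e-09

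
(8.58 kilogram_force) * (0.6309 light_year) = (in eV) 3.135e+36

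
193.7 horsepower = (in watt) 1.444e+05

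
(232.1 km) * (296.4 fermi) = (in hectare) 6.879e-12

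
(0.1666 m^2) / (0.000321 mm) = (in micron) 5.19e+11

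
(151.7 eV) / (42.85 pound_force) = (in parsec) 4.132e-36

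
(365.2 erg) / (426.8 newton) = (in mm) 8.557e-05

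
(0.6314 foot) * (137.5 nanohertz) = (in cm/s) 2.646e-06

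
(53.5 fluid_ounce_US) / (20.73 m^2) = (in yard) 8.347e-05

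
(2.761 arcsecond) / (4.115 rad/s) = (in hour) 9.036e-10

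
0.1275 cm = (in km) 1.275e-06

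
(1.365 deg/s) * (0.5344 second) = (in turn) 0.002026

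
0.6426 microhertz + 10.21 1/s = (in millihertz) 1.021e+04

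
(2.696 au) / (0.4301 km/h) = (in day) 3.907e+07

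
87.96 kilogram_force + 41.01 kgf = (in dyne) 1.265e+08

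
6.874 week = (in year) 0.1318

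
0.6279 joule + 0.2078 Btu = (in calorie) 52.55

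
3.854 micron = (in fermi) 3.854e+09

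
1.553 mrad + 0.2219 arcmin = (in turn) 0.0002574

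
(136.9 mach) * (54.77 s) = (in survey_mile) 1586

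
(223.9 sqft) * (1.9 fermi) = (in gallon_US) 1.044e-11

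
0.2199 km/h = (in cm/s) 6.108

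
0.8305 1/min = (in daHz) 0.001384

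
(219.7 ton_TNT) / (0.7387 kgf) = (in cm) 1.269e+13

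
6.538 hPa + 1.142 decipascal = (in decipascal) 6539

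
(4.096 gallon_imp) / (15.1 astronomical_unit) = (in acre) 2.037e-18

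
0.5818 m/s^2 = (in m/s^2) 0.5818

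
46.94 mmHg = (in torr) 46.94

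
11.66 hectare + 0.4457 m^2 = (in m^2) 1.166e+05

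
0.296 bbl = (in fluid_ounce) 1591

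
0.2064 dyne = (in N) 2.064e-06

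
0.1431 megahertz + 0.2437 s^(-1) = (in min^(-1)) 8.586e+06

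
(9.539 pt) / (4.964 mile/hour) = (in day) 1.755e-08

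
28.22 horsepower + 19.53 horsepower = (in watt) 3.561e+04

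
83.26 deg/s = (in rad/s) 1.453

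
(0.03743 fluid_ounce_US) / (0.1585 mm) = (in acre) 1.726e-06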